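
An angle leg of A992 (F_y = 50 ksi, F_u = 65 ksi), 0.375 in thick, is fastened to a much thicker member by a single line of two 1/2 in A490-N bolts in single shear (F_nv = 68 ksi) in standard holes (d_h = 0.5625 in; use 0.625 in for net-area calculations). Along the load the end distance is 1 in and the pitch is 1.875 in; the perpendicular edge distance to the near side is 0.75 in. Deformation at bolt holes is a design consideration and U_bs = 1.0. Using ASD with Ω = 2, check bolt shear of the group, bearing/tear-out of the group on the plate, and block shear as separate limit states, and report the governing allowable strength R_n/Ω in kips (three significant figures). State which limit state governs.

Bolt shear: A_b = π·0.5²/4 = 0.1963 in²; R_n = 68 × 0.1963 × 2 × 1 = 26.7 kips → 26.7 / 2 = 13.4 kips.
Bearing: edge l_c = 0.7188, r_n = 21.02 kips; interior l_c = 1.312, r_n = 29.25 kips; R_n = 21.02 + 1·29.25 = 50.27 kips → 25.1 kips.
Block shear: A_gv = 1.078, A_nv = 0.7266, A_nt = 0.1641 in²; R_n = min(0.6F_uA_nv, 0.6F_yA_gv) + U_bs·F_u·A_nt = 39 kips → 19.5 kips.
Bolt shear governs: 13.4 kips.

13.4 kips (bolt shear governs)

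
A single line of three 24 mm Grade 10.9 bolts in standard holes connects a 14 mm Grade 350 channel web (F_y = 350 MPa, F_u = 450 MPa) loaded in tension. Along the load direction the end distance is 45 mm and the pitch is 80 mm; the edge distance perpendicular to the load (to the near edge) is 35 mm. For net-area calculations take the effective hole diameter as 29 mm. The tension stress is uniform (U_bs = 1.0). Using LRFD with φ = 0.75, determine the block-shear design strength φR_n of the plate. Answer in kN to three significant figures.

472 kN

Shear plane L_v = 45 + 2·80 = 205 mm; A_gv = 205 × 14 = 2870 mm².
A_nv = (205 − 2.5·29) × 14 = 1855 mm².
A_nt = (35 − 0.5·29) × 14 = 287 mm².
0.6 F_u A_nv = 500.9 kN; 0.6 F_y A_gv = 602.7 kN → shear rupture governs the shear term.
R_n = 500.9 + 1.0 × 450 × 287 / 1000 = 630 kN.
Design strength φR_n = 0.75 × 630 = 472 kN.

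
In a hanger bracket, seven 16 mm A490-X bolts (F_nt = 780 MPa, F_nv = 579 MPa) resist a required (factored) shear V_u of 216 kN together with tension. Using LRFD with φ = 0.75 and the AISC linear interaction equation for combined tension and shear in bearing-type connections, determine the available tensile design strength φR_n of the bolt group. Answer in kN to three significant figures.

779 kN

A_b = π·16²/4 = 201.1 mm²; f_rv = 216 × 1000 / (7 × 201.1) = 153.5 MPa.
F'_nt = 1.3 F_nt − (F_nt / φF_nv) f_rv = 1.3·780 − (780/(0.75·579))·153.5 = 738.3 MPa, capped at F_nt → F'_nt = 738.3 MPa.
R_n = F'_nt · A_b · n = 738.3 × 201.1 × 7 / 1000 = 1039 kN.
Design strength φR_n = 0.75 × 1039 = 779 kN.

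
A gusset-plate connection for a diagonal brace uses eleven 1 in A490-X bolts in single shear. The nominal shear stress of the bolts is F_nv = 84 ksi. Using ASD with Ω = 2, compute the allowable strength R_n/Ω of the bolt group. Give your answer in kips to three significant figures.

A_b = π × 1² / 4 = 0.7854 in².
R_n = F_nv · A_b · n · n_s = 84 × 0.7854 × 11 × 1 = 725.7 kips.
Allowable strength R_n/Ω = 725.7 / 2 = 363 kips.

363 kips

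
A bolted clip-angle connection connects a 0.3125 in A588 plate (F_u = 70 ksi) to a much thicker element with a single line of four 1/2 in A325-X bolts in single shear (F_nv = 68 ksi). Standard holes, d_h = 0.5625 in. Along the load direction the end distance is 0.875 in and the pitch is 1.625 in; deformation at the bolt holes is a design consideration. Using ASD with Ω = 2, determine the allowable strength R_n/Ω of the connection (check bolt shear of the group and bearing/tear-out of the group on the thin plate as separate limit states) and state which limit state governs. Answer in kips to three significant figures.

Bolt shear: A_b = π·0.5²/4 = 0.1963 in²; R_n = 68 × 0.1963 × 4 × 1 = 53.41 kips → 53.41 / 2 = 26.7 kips.
Bearing (1.2 l_c t F_u ≤ 2.4 d t F_u): upper limit = 2.4·0.5·0.3125·70 = 26.25 kips.
  Edge l_c = 0.875 − 0.5625/2 = 0.5938 → r_n = 15.59 kips; interior l_c = 1.625 − 0.5625 = 1.062 → r_n = 26.25 kips.
  R_n,bearing = 1·15.59 + 3·26.25 = 94.34 kips → 94.34 / 2 = 47.2 kips.
Bolt shear governs: 26.7 kips.

26.7 kips (bolt shear governs)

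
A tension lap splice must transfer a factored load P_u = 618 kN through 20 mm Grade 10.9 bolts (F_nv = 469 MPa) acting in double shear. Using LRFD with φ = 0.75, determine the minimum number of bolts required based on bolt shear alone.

3 bolts

A_b = π·20²/4 = 314.2 mm².
Per-bolt design strength φR_n = 0.75 × 469 × 314.2 × 2 / 1000 = 221 kN.
n ≥ 618 / 221 = 2.796 → use 3 bolts.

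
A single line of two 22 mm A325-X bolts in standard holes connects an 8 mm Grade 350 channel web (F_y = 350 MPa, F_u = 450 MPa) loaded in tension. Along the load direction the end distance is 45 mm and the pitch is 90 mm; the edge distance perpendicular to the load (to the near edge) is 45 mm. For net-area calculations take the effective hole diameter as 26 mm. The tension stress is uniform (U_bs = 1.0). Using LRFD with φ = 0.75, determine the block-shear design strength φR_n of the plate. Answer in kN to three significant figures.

Shear plane L_v = 45 + 1·90 = 135 mm; A_gv = 135 × 8 = 1080 mm².
A_nv = (135 − 1.5·26) × 8 = 768 mm².
A_nt = (45 − 0.5·26) × 8 = 256 mm².
0.6 F_u A_nv = 207.4 kN; 0.6 F_y A_gv = 226.8 kN → shear rupture governs the shear term.
R_n = 207.4 + 1.0 × 450 × 256 / 1000 = 322.6 kN.
Design strength φR_n = 0.75 × 322.6 = 242 kN.

242 kN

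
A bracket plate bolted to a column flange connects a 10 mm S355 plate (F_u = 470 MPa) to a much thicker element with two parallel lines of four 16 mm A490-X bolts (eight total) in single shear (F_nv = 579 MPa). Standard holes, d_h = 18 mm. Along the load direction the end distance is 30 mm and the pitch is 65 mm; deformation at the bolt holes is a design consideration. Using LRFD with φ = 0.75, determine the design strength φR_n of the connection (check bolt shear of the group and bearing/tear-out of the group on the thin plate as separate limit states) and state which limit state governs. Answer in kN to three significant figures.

698 kN (bolt shear governs)

Bolt shear: A_b = π·16²/4 = 201.1 mm²; R_n = 579 × 201.1 × 8 × 1 / 1000 = 931.3 kN → 0.75 × 931.3 = 698 kN.
Bearing (1.2 l_c t F_u ≤ 2.4 d t F_u): upper limit = 2.4·16·10·470 / 1000 = 180.5 kN.
  Edge l_c = 30 − 18/2 = 21 → r_n = 118.4 kN; interior l_c = 65 − 18 = 47 → r_n = 180.5 kN.
  R_n,bearing = 2·118.4 + 6·180.5 = 1320 kN → 0.75 × 1320 = 990 kN.
Bolt shear governs: 698 kN.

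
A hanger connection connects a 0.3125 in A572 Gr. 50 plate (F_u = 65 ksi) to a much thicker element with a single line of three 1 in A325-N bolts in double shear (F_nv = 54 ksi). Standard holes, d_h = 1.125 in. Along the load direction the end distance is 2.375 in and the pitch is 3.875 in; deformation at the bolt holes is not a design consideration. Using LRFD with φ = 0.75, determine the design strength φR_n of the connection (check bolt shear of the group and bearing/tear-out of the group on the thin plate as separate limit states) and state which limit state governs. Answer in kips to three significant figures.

Bolt shear: A_b = π·1²/4 = 0.7854 in²; R_n = 54 × 0.7854 × 3 × 2 = 254.5 kips → 0.75 × 254.5 = 191 kips.
Bearing (1.5 l_c t F_u ≤ 3.0 d t F_u): upper limit = 3.0·1·0.3125·65 = 60.94 kips.
  Edge l_c = 2.375 − 1.125/2 = 1.812 → r_n = 55.22 kips; interior l_c = 3.875 − 1.125 = 2.75 → r_n = 60.94 kips.
  R_n,bearing = 1·55.22 + 2·60.94 = 177.1 kips → 0.75 × 177.1 = 133 kips.
Bearing governs: 133 kips.

133 kips (bearing governs)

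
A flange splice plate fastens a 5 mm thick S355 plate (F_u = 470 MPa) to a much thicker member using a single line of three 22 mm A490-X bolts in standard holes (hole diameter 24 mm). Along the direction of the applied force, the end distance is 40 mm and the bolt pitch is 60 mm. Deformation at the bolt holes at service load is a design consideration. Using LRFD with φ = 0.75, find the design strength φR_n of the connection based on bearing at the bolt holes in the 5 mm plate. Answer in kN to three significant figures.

212 kN

Per bolt r_n = 1.2 l_c t F_u ≤ 2.4 d t F_u; upper limit = 2.4 × 22 × 5 × 470 / 1000 = 124.1 kN.
Edge bolt: l_c = 40 − 24/2 = 28 mm → 1.2 × 28 × 5 × 470 / 1000 = 78.96 → r_n = 78.96 kN.
Interior bolts: l_c = 60 − 24 = 36 mm → 1.2 × 36 × 5 × 470 / 1000 = 101.5 → r_n = 101.5 kN.
R_n = 1 × 78.96 + 2 × 101.5 = 282 kN.
Design strength φR_n = 0.75 × 282 = 212 kN.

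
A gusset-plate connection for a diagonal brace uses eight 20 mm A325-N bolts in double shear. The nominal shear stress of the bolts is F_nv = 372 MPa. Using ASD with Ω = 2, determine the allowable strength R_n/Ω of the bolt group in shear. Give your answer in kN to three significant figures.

A_b = π × 20² / 4 = 314.2 mm².
R_n = F_nv · A_b · n · n_s = 372 × 314.2 × 8 × 2 / 1000 = 1870 kN.
Allowable strength R_n/Ω = 1870 / 2 = 935 kN.

935 kN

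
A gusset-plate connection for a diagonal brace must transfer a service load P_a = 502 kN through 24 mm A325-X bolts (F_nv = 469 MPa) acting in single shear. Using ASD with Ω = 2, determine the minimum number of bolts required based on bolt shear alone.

5 bolts

A_b = π·24²/4 = 452.4 mm².
Per-bolt allowable strength R_n/Ω = 469 × 452.4 × 1 / 1000 / 2 = 106.1 kN.
n ≥ 502 / 106.1 = 4.732 → use 5 bolts.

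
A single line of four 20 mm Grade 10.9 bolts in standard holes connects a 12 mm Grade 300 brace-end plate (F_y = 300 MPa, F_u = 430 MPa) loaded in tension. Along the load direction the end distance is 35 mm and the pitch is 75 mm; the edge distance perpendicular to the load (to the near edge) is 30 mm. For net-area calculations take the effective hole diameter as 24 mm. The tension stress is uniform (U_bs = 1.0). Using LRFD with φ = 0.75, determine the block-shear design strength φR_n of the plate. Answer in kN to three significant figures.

478 kN

Shear plane L_v = 35 + 3·75 = 260 mm; A_gv = 260 × 12 = 3120 mm².
A_nv = (260 − 3.5·24) × 12 = 2112 mm².
A_nt = (30 − 0.5·24) × 12 = 216 mm².
0.6 F_u A_nv = 544.9 kN; 0.6 F_y A_gv = 561.6 kN → shear rupture governs the shear term.
R_n = 544.9 + 1.0 × 430 × 216 / 1000 = 637.8 kN.
Design strength φR_n = 0.75 × 637.8 = 478 kN.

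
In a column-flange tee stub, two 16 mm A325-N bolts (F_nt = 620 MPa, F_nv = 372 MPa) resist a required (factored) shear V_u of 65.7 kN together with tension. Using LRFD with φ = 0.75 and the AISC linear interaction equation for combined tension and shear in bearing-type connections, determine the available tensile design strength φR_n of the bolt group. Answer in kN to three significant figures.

A_b = π·16²/4 = 201.1 mm²; f_rv = 65.7 × 1000 / (2 × 201.1) = 163.4 MPa.
F'_nt = 1.3 F_nt − (F_nt / φF_nv) f_rv = 1.3·620 − (620/(0.75·372))·163.4 = 442.9 MPa, capped at F_nt → F'_nt = 442.9 MPa.
R_n = F'_nt · A_b · n = 442.9 × 201.1 × 2 / 1000 = 178.1 kN.
Design strength φR_n = 0.75 × 178.1 = 134 kN.

134 kN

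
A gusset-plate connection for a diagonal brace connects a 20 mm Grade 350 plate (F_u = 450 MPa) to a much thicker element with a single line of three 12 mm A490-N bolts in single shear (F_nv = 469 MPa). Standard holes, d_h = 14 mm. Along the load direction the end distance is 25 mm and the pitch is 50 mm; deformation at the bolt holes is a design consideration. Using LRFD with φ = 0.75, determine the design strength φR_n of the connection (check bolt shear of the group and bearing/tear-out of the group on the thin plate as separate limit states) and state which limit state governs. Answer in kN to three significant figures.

Bolt shear: A_b = π·12²/4 = 113.1 mm²; R_n = 469 × 113.1 × 3 × 1 / 1000 = 159.1 kN → 0.75 × 159.1 = 119 kN.
Bearing (1.2 l_c t F_u ≤ 2.4 d t F_u): upper limit = 2.4·12·20·450 / 1000 = 259.2 kN.
  Edge l_c = 25 − 14/2 = 18 → r_n = 194.4 kN; interior l_c = 50 − 14 = 36 → r_n = 259.2 kN.
  R_n,bearing = 1·194.4 + 2·259.2 = 712.8 kN → 0.75 × 712.8 = 535 kN.
Bolt shear governs: 119 kN.

119 kN (bolt shear governs)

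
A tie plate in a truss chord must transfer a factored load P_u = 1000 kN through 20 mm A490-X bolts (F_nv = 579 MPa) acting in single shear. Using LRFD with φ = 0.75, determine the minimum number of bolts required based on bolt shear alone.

A_b = π·20²/4 = 314.2 mm².
Per-bolt design strength φR_n = 0.75 × 579 × 314.2 × 1 / 1000 = 136.4 kN.
n ≥ 1000 / 136.4 = 7.33 → use 8 bolts.

8 bolts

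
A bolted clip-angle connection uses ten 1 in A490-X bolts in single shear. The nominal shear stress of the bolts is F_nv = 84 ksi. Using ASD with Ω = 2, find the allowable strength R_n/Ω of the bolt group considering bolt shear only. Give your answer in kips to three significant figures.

330 kips

A_b = π × 1² / 4 = 0.7854 in².
R_n = F_nv · A_b · n · n_s = 84 × 0.7854 × 10 × 1 = 659.7 kips.
Allowable strength R_n/Ω = 659.7 / 2 = 330 kips.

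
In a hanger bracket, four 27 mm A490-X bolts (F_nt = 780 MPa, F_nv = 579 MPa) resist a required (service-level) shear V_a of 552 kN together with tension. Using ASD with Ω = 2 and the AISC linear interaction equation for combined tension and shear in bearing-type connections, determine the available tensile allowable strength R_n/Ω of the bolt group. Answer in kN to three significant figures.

A_b = π·27²/4 = 572.6 mm²; f_rv = 552 × 1000 / (4 × 572.6) = 241 MPa.
F'_nt = 1.3 F_nt − (Ω F_nt / F_nv) f_rv = 1.3·780 − (2·780/579)·241 = 364.6 MPa, capped at F_nt → F'_nt = 364.6 MPa.
R_n = F'_nt · A_b · n = 364.6 × 572.6 × 4 / 1000 = 835 kN.
Allowable strength R_n/Ω = 835 / 2 = 418 kN.

418 kN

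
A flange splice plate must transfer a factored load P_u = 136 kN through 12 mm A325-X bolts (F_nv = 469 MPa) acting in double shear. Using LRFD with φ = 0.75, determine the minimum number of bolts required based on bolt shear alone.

A_b = π·12²/4 = 113.1 mm².
Per-bolt design strength φR_n = 0.75 × 469 × 113.1 × 2 / 1000 = 79.56 kN.
n ≥ 136 / 79.56 = 1.709 → use 2 bolts.

2 bolts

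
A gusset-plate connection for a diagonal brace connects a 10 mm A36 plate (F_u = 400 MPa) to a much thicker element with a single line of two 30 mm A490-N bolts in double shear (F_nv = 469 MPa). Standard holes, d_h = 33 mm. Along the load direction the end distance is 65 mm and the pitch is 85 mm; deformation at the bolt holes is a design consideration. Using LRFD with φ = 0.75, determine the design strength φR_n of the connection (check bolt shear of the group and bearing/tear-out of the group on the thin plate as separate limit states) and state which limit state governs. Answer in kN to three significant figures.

Bolt shear: A_b = π·30²/4 = 706.9 mm²; R_n = 469 × 706.9 × 2 × 2 / 1000 = 1326 kN → 0.75 × 1326 = 995 kN.
Bearing (1.2 l_c t F_u ≤ 2.4 d t F_u): upper limit = 2.4·30·10·400 / 1000 = 288 kN.
  Edge l_c = 65 − 33/2 = 48.5 → r_n = 232.8 kN; interior l_c = 85 − 33 = 52 → r_n = 249.6 kN.
  R_n,bearing = 1·232.8 + 1·249.6 = 482.4 kN → 0.75 × 482.4 = 362 kN.
Bearing governs: 362 kN.

362 kN (bearing governs)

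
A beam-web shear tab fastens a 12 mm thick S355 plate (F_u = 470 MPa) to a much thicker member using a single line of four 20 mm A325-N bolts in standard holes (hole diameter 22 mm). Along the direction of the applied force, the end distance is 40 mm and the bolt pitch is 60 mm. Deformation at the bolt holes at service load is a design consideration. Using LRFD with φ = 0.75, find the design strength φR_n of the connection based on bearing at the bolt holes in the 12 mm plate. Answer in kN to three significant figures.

726 kN

Per bolt r_n = 1.2 l_c t F_u ≤ 2.4 d t F_u; upper limit = 2.4 × 20 × 12 × 470 / 1000 = 270.7 kN.
Edge bolt: l_c = 40 − 22/2 = 29 mm → 1.2 × 29 × 12 × 470 / 1000 = 196.3 → r_n = 196.3 kN.
Interior bolts: l_c = 60 − 22 = 38 mm → 1.2 × 38 × 12 × 470 / 1000 = 257.2 → r_n = 257.2 kN.
R_n = 1 × 196.3 + 3 × 257.2 = 967.8 kN.
Design strength φR_n = 0.75 × 967.8 = 726 kN.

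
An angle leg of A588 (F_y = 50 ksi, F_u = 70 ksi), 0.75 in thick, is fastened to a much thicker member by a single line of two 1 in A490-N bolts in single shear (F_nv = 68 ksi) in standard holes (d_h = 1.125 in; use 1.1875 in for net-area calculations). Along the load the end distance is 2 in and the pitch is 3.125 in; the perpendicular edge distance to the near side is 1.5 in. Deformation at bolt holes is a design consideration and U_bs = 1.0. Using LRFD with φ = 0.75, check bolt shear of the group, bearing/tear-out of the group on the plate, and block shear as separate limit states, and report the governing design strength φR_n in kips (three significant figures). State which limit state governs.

80.1 kips (bolt shear governs)

Bolt shear: A_b = π·1²/4 = 0.7854 in²; R_n = 68 × 0.7854 × 2 × 1 = 106.8 kips → 0.75 × 106.8 = 80.1 kips.
Bearing: edge l_c = 1.438, r_n = 90.56 kips; interior l_c = 2, r_n = 126 kips; R_n = 90.56 + 1·126 = 216.6 kips → 162 kips.
Block shear: A_gv = 3.844, A_nv = 2.508, A_nt = 0.6797 in²; R_n = min(0.6F_uA_nv, 0.6F_yA_gv) + U_bs·F_u·A_nt = 152.9 kips → 115 kips.
Bolt shear governs: 80.1 kips.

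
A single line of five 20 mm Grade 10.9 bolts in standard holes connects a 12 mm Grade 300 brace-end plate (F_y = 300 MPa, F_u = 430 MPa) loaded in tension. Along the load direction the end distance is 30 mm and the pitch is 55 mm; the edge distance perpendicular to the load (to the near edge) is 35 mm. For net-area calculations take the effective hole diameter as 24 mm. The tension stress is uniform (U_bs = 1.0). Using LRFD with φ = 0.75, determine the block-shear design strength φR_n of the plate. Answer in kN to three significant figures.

Shear plane L_v = 30 + 4·55 = 250 mm; A_gv = 250 × 12 = 3000 mm².
A_nv = (250 − 4.5·24) × 12 = 1704 mm².
A_nt = (35 − 0.5·24) × 12 = 276 mm².
0.6 F_u A_nv = 439.6 kN; 0.6 F_y A_gv = 540 kN → shear rupture governs the shear term.
R_n = 439.6 + 1.0 × 430 × 276 / 1000 = 558.3 kN.
Design strength φR_n = 0.75 × 558.3 = 419 kN.

419 kN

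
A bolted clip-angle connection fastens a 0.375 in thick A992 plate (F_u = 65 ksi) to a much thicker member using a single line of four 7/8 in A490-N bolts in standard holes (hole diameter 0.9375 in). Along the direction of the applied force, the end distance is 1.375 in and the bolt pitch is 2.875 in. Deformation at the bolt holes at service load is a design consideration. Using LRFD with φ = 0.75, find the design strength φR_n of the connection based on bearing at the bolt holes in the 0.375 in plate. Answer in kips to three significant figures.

Per bolt r_n = 1.2 l_c t F_u ≤ 2.4 d t F_u; upper limit = 2.4 × 0.875 × 0.375 × 65 = 51.19 kips.
Edge bolt: l_c = 1.375 − 0.9375/2 = 0.9062 in → 1.2 × 0.9062 × 0.375 × 65 = 26.51 → r_n = 26.51 kips.
Interior bolts: l_c = 2.875 − 0.9375 = 1.938 in → 1.2 × 1.938 × 0.375 × 65 = 56.67 → r_n = 51.19 kips.
R_n = 1 × 26.51 + 3 × 51.19 = 180.1 kips.
Design strength φR_n = 0.75 × 180.1 = 135 kips.

135 kips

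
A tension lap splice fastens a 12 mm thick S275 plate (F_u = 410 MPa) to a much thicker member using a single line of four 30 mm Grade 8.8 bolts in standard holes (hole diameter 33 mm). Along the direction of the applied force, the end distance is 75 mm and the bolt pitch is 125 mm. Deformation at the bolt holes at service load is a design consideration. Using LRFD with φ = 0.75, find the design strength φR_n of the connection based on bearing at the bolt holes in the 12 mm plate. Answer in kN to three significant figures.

1060 kN

Per bolt r_n = 1.2 l_c t F_u ≤ 2.4 d t F_u; upper limit = 2.4 × 30 × 12 × 410 / 1000 = 354.2 kN.
Edge bolt: l_c = 75 − 33/2 = 58.5 mm → 1.2 × 58.5 × 12 × 410 / 1000 = 345.4 → r_n = 345.4 kN.
Interior bolts: l_c = 125 − 33 = 92 mm → 1.2 × 92 × 12 × 410 / 1000 = 543.2 → r_n = 354.2 kN.
R_n = 1 × 345.4 + 3 × 354.2 = 1408 kN.
Design strength φR_n = 0.75 × 1408 = 1060 kN.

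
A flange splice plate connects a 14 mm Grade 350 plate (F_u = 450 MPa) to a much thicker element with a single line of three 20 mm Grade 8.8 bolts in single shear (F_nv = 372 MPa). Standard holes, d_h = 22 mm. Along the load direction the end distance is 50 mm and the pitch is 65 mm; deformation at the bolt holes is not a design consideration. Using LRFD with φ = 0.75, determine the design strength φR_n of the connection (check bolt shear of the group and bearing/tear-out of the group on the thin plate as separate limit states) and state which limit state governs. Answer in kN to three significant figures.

263 kN (bolt shear governs)

Bolt shear: A_b = π·20²/4 = 314.2 mm²; R_n = 372 × 314.2 × 3 × 1 / 1000 = 350.6 kN → 0.75 × 350.6 = 263 kN.
Bearing (1.5 l_c t F_u ≤ 3.0 d t F_u): upper limit = 3.0·20·14·450 / 1000 = 378 kN.
  Edge l_c = 50 − 22/2 = 39 → r_n = 368.6 kN; interior l_c = 65 − 22 = 43 → r_n = 378 kN.
  R_n,bearing = 1·368.6 + 2·378 = 1125 kN → 0.75 × 1125 = 843 kN.
Bolt shear governs: 263 kN.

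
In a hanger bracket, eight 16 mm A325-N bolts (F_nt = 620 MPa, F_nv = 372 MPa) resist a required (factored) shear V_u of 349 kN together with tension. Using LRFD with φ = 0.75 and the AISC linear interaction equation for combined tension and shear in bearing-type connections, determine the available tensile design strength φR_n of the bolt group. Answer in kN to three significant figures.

391 kN

A_b = π·16²/4 = 201.1 mm²; f_rv = 349 × 1000 / (8 × 201.1) = 217 MPa.
F'_nt = 1.3 F_nt − (F_nt / φF_nv) f_rv = 1.3·620 − (620/(0.75·372))·217 = 323.8 MPa, capped at F_nt → F'_nt = 323.8 MPa.
R_n = F'_nt · A_b · n = 323.8 × 201.1 × 8 / 1000 = 520.9 kN.
Design strength φR_n = 0.75 × 520.9 = 391 kN.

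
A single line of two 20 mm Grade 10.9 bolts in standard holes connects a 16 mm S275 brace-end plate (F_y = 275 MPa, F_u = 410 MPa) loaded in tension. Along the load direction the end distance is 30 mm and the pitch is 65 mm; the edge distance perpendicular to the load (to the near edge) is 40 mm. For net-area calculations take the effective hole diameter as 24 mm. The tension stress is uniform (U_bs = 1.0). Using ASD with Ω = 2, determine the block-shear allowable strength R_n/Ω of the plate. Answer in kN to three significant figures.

Shear plane L_v = 30 + 1·65 = 95 mm; A_gv = 95 × 16 = 1520 mm².
A_nv = (95 − 1.5·24) × 16 = 944 mm².
A_nt = (40 − 0.5·24) × 16 = 448 mm².
0.6 F_u A_nv = 232.2 kN; 0.6 F_y A_gv = 250.8 kN → shear rupture governs the shear term.
R_n = 232.2 + 1.0 × 410 × 448 / 1000 = 415.9 kN.
Allowable strength R_n/Ω = 415.9 / 2 = 208 kN.

208 kN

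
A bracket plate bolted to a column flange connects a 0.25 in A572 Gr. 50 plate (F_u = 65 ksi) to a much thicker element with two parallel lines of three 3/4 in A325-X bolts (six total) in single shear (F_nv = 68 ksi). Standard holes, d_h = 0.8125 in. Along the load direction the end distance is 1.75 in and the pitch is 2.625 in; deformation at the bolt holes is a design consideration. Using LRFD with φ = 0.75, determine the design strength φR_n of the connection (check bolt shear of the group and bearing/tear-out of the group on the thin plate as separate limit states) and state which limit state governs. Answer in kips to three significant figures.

Bolt shear: A_b = π·0.75²/4 = 0.4418 in²; R_n = 68 × 0.4418 × 6 × 1 = 180.2 kips → 0.75 × 180.2 = 135 kips.
Bearing (1.2 l_c t F_u ≤ 2.4 d t F_u): upper limit = 2.4·0.75·0.25·65 = 29.25 kips.
  Edge l_c = 1.75 − 0.8125/2 = 1.344 → r_n = 26.2 kips; interior l_c = 2.625 − 0.8125 = 1.812 → r_n = 29.25 kips.
  R_n,bearing = 2·26.2 + 4·29.25 = 169.4 kips → 0.75 × 169.4 = 127 kips.
Bearing governs: 127 kips.

127 kips (bearing governs)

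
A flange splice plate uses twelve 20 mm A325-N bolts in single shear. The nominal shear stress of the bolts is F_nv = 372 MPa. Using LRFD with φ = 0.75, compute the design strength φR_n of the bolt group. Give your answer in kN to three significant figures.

A_b = π × 20² / 4 = 314.2 mm².
R_n = F_nv · A_b · n · n_s = 372 × 314.2 × 12 × 1 / 1000 = 1402 kN.
Design strength φR_n = 0.75 × 1402 = 1050 kN.

1050 kN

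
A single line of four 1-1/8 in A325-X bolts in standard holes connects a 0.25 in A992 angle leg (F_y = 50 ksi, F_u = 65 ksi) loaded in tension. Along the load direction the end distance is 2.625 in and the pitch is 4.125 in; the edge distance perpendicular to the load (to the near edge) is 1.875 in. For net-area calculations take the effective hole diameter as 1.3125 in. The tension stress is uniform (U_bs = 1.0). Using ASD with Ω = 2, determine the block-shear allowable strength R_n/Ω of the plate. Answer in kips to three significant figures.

60.6 kips

Shear plane L_v = 2.625 + 3·4.125 = 15 in; A_gv = 15 × 0.25 = 3.75 in².
A_nv = (15 − 3.5·1.3125) × 0.25 = 2.602 in².
A_nt = (1.875 − 0.5·1.3125) × 0.25 = 0.3047 in².
0.6 F_u A_nv = 101.5 kips; 0.6 F_y A_gv = 112.5 kips → shear rupture governs the shear term.
R_n = 101.5 + 1.0 × 65 × 0.3047 = 121.3 kips.
Allowable strength R_n/Ω = 121.3 / 2 = 60.6 kips.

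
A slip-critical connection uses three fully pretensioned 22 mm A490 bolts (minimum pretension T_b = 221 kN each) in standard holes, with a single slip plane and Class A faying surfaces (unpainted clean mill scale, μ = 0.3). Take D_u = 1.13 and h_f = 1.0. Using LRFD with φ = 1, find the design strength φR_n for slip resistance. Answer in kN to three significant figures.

R_n = μ · D_u · h_f · T_b · n_s · n_b = 0.3 × 1.13 × 1.0 × 221 × 1 × 3 = 224.8 kN.
Design strength φR_n = 1 × 224.8 = 225 kN.

225 kN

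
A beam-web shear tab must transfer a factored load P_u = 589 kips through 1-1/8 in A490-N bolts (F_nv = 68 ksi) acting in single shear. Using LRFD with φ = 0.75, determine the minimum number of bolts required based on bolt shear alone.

A_b = π·1.125²/4 = 0.994 in².
Per-bolt design strength φR_n = 0.75 × 68 × 0.994 × 1 = 50.69 kips.
n ≥ 589 / 50.69 = 11.62 → use 12 bolts.

12 bolts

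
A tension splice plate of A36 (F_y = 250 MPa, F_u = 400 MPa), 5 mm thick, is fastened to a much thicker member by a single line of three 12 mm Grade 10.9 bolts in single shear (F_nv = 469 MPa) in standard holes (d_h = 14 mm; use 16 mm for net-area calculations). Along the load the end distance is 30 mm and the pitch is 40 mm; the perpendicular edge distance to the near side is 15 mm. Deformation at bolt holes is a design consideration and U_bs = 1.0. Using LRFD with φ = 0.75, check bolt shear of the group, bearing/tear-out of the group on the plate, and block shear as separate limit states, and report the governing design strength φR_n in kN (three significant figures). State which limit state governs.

72.4 kN (block shear governs)

Bolt shear: A_b = π·12²/4 = 113.1 mm²; R_n = 469 × 113.1 × 3 × 1 / 1000 = 159.1 kN → 0.75 × 159.1 = 119 kN.
Bearing: edge l_c = 23, r_n = 55.2 kN; interior l_c = 26, r_n = 57.6 kN; R_n = 55.2 + 2·57.6 = 170.4 kN → 128 kN.
Block shear: A_gv = 550, A_nv = 350, A_nt = 35 mm²; R_n = min(0.6F_uA_nv, 0.6F_yA_gv) + U_bs·F_u·A_nt = 96.5 kN → 72.4 kN.
Block shear governs: 72.4 kN.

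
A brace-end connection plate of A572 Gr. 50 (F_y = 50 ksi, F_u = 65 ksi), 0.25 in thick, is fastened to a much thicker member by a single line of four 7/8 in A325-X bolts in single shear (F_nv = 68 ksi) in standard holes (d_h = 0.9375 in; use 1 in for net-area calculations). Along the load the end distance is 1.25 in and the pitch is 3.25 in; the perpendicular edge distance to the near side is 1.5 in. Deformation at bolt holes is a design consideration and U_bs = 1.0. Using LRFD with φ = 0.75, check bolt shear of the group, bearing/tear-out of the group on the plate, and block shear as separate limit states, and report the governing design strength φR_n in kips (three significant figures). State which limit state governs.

67 kips (block shear governs)

Bolt shear: A_b = π·0.875²/4 = 0.6013 in²; R_n = 68 × 0.6013 × 4 × 1 = 163.6 kips → 0.75 × 163.6 = 123 kips.
Bearing: edge l_c = 0.7812, r_n = 15.23 kips; interior l_c = 2.312, r_n = 34.12 kips; R_n = 15.23 + 3·34.12 = 117.6 kips → 88.2 kips.
Block shear: A_gv = 2.75, A_nv = 1.875, A_nt = 0.25 in²; R_n = min(0.6F_uA_nv, 0.6F_yA_gv) + U_bs·F_u·A_nt = 89.38 kips → 67 kips.
Block shear governs: 67 kips.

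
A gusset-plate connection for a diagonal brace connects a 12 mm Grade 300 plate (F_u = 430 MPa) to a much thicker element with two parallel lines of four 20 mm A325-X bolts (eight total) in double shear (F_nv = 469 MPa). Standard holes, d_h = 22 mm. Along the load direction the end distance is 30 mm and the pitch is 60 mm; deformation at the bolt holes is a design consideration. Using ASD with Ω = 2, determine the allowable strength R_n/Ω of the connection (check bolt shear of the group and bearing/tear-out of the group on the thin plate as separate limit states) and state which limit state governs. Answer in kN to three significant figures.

824 kN (bearing governs)

Bolt shear: A_b = π·20²/4 = 314.2 mm²; R_n = 469 × 314.2 × 8 × 2 / 1000 = 2357 kN → 2357 / 2 = 1180 kN.
Bearing (1.2 l_c t F_u ≤ 2.4 d t F_u): upper limit = 2.4·20·12·430 / 1000 = 247.7 kN.
  Edge l_c = 30 − 22/2 = 19 → r_n = 117.6 kN; interior l_c = 60 − 22 = 38 → r_n = 235.3 kN.
  R_n,bearing = 2·117.6 + 6·235.3 = 1647 kN → 1647 / 2 = 824 kN.
Bearing governs: 824 kN.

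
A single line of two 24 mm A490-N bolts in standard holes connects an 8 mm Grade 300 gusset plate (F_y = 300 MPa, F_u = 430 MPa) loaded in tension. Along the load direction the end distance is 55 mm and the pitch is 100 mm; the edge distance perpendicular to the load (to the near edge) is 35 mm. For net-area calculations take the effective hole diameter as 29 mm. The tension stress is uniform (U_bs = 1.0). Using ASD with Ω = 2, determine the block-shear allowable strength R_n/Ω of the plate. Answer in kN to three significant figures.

Shear plane L_v = 55 + 1·100 = 155 mm; A_gv = 155 × 8 = 1240 mm².
A_nv = (155 − 1.5·29) × 8 = 892 mm².
A_nt = (35 − 0.5·29) × 8 = 164 mm².
0.6 F_u A_nv = 230.1 kN; 0.6 F_y A_gv = 223.2 kN → shear yielding governs the shear term.
R_n = 223.2 + 1.0 × 430 × 164 / 1000 = 293.7 kN.
Allowable strength R_n/Ω = 293.7 / 2 = 147 kN.

147 kN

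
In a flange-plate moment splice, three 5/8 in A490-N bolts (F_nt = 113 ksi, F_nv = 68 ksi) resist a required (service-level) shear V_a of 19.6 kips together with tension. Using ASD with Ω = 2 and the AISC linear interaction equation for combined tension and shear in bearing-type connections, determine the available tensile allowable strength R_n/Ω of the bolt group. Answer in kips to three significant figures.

A_b = π·0.625²/4 = 0.3068 in²; f_rv = 19.6 / (3 × 0.3068) = 21.3 ksi.
F'_nt = 1.3 F_nt − (Ω F_nt / F_nv) f_rv = 1.3·113 − (2·113/68)·21.3 = 76.12 ksi, capped at F_nt → F'_nt = 76.12 ksi.
R_n = F'_nt · A_b · n = 76.12 × 0.3068 × 3 = 70.06 kips.
Allowable strength R_n/Ω = 70.06 / 2 = 35 kips.

35 kips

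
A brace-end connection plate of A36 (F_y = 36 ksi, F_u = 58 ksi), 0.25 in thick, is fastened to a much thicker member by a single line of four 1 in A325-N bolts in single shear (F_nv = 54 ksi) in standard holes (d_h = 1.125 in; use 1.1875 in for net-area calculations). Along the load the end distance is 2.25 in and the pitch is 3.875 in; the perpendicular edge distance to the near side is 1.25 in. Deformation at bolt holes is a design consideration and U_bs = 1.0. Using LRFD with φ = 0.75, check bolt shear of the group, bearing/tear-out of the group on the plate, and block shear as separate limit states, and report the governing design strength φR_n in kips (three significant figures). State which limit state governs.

63.3 kips (block shear governs)

Bolt shear: A_b = π·1²/4 = 0.7854 in²; R_n = 54 × 0.7854 × 4 × 1 = 169.6 kips → 0.75 × 169.6 = 127 kips.
Bearing: edge l_c = 1.688, r_n = 29.36 kips; interior l_c = 2.75, r_n = 34.8 kips; R_n = 29.36 + 3·34.8 = 133.8 kips → 100 kips.
Block shear: A_gv = 3.469, A_nv = 2.43, A_nt = 0.1641 in²; R_n = min(0.6F_uA_nv, 0.6F_yA_gv) + U_bs·F_u·A_nt = 84.44 kips → 63.3 kips.
Block shear governs: 63.3 kips.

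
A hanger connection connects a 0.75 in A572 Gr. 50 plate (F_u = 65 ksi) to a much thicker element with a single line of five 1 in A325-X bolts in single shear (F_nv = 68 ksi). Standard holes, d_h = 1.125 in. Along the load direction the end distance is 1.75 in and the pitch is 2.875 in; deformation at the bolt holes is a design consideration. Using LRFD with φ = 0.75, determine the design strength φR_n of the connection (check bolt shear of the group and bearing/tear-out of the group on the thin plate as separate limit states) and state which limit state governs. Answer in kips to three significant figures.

200 kips (bolt shear governs)

Bolt shear: A_b = π·1²/4 = 0.7854 in²; R_n = 68 × 0.7854 × 5 × 1 = 267 kips → 0.75 × 267 = 200 kips.
Bearing (1.2 l_c t F_u ≤ 2.4 d t F_u): upper limit = 2.4·1·0.75·65 = 117 kips.
  Edge l_c = 1.75 − 1.125/2 = 1.188 → r_n = 69.47 kips; interior l_c = 2.875 − 1.125 = 1.75 → r_n = 102.4 kips.
  R_n,bearing = 1·69.47 + 4·102.4 = 479 kips → 0.75 × 479 = 359 kips.
Bolt shear governs: 200 kips.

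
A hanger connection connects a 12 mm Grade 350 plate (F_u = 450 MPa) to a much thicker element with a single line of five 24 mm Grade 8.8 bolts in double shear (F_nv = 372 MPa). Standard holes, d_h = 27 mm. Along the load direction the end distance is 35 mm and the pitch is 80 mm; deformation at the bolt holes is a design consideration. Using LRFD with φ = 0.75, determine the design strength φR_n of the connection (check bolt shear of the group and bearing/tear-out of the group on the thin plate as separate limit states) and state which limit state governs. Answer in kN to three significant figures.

Bolt shear: A_b = π·24²/4 = 452.4 mm²; R_n = 372 × 452.4 × 5 × 2 / 1000 = 1683 kN → 0.75 × 1683 = 1260 kN.
Bearing (1.2 l_c t F_u ≤ 2.4 d t F_u): upper limit = 2.4·24·12·450 / 1000 = 311 kN.
  Edge l_c = 35 − 27/2 = 21.5 → r_n = 139.3 kN; interior l_c = 80 − 27 = 53 → r_n = 311 kN.
  R_n,bearing = 1·139.3 + 4·311 = 1383 kN → 0.75 × 1383 = 1040 kN.
Bearing governs: 1040 kN.

1040 kN (bearing governs)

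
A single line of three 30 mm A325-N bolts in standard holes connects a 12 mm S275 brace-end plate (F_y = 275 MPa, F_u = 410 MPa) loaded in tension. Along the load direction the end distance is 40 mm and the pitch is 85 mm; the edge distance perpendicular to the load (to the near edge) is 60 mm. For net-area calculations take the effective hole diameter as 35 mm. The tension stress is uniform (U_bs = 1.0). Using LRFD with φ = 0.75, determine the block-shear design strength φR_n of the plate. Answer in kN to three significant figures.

428 kN

Shear plane L_v = 40 + 2·85 = 210 mm; A_gv = 210 × 12 = 2520 mm².
A_nv = (210 − 2.5·35) × 12 = 1470 mm².
A_nt = (60 − 0.5·35) × 12 = 510 mm².
0.6 F_u A_nv = 361.6 kN; 0.6 F_y A_gv = 415.8 kN → shear rupture governs the shear term.
R_n = 361.6 + 1.0 × 410 × 510 / 1000 = 570.7 kN.
Design strength φR_n = 0.75 × 570.7 = 428 kN.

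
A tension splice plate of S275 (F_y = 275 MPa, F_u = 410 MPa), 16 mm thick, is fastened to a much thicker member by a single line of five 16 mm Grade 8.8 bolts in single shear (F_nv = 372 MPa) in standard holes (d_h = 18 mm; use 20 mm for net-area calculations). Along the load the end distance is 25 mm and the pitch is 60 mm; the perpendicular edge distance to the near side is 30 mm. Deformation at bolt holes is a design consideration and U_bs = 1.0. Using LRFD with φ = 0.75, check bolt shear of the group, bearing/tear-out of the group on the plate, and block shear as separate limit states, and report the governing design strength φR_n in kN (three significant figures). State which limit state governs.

Bolt shear: A_b = π·16²/4 = 201.1 mm²; R_n = 372 × 201.1 × 5 × 1 / 1000 = 374 kN → 0.75 × 374 = 280 kN.
Bearing: edge l_c = 16, r_n = 126 kN; interior l_c = 42, r_n = 251.9 kN; R_n = 126 + 4·251.9 = 1134 kN → 850 kN.
Block shear: A_gv = 4240, A_nv = 2800, A_nt = 320 mm²; R_n = min(0.6F_uA_nv, 0.6F_yA_gv) + U_bs·F_u·A_nt = 820 kN → 615 kN.
Bolt shear governs: 280 kN.

280 kN (bolt shear governs)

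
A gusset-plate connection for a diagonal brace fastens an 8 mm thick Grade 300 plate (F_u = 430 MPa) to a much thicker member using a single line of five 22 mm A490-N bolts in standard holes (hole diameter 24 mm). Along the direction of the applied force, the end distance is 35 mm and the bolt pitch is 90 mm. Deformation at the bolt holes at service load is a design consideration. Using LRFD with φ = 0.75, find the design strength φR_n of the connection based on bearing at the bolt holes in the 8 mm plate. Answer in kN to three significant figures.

616 kN

Per bolt r_n = 1.2 l_c t F_u ≤ 2.4 d t F_u; upper limit = 2.4 × 22 × 8 × 430 / 1000 = 181.6 kN.
Edge bolt: l_c = 35 − 24/2 = 23 mm → 1.2 × 23 × 8 × 430 / 1000 = 94.94 → r_n = 94.94 kN.
Interior bolts: l_c = 90 − 24 = 66 mm → 1.2 × 66 × 8 × 430 / 1000 = 272.4 → r_n = 181.6 kN.
R_n = 1 × 94.94 + 4 × 181.6 = 821.5 kN.
Design strength φR_n = 0.75 × 821.5 = 616 kN.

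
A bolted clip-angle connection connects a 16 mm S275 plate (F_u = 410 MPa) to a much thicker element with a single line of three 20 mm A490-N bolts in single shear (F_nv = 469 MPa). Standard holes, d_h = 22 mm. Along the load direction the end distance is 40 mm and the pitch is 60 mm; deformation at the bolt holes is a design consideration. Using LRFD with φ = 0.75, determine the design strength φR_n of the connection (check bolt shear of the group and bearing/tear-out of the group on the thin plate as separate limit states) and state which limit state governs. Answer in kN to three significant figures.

332 kN (bolt shear governs)

Bolt shear: A_b = π·20²/4 = 314.2 mm²; R_n = 469 × 314.2 × 3 × 1 / 1000 = 442 kN → 0.75 × 442 = 332 kN.
Bearing (1.2 l_c t F_u ≤ 2.4 d t F_u): upper limit = 2.4·20·16·410 / 1000 = 314.9 kN.
  Edge l_c = 40 − 22/2 = 29 → r_n = 228.3 kN; interior l_c = 60 − 22 = 38 → r_n = 299.1 kN.
  R_n,bearing = 1·228.3 + 2·299.1 = 826.6 kN → 0.75 × 826.6 = 620 kN.
Bolt shear governs: 332 kN.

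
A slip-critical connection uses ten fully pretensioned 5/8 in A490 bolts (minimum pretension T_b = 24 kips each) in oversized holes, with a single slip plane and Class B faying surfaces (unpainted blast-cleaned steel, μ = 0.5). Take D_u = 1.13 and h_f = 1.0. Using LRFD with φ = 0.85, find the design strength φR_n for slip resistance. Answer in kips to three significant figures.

115 kips

R_n = μ · D_u · h_f · T_b · n_s · n_b = 0.5 × 1.13 × 1.0 × 24 × 1 × 10 = 135.6 kips.
Design strength φR_n = 0.85 × 135.6 = 115 kips.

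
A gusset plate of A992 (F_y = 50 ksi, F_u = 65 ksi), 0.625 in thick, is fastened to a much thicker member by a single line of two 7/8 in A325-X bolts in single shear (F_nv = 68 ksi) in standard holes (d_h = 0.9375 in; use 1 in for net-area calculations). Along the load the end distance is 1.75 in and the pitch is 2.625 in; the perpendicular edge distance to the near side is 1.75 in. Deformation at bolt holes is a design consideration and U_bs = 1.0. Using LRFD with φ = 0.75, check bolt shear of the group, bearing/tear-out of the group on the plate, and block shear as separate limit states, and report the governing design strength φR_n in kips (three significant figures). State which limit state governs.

Bolt shear: A_b = π·0.875²/4 = 0.6013 in²; R_n = 68 × 0.6013 × 2 × 1 = 81.78 kips → 0.75 × 81.78 = 61.3 kips.
Bearing: edge l_c = 1.281, r_n = 62.46 kips; interior l_c = 1.688, r_n = 82.27 kips; R_n = 62.46 + 1·82.27 = 144.7 kips → 109 kips.
Block shear: A_gv = 2.734, A_nv = 1.797, A_nt = 0.7812 in²; R_n = min(0.6F_uA_nv, 0.6F_yA_gv) + U_bs·F_u·A_nt = 120.9 kips → 90.6 kips.
Bolt shear governs: 61.3 kips.

61.3 kips (bolt shear governs)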